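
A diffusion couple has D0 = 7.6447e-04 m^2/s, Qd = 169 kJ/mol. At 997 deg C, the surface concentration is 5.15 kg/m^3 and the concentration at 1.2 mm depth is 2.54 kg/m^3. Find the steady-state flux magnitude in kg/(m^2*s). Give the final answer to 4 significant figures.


Step 1: D = D0 * exp(-Qd/(R*T))
T = 997 + 273.15 = 1270.15 K
D = 7.6447e-04 * exp(-169e3 / (8.314 * 1270.15)) = 8.5708e-11 m^2/s
Step 2: J = D * (C1 - C2) / dx
J = 8.5708e-11 * (5.15 - 2.54) / 1.2e-03
J = 1.864e-07 kg/(m^2*s)


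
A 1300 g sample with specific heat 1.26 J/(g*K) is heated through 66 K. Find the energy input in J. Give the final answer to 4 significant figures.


Q = m * cp * dT
Q = 1300 * 1.26 * 66
Q = 108100 J


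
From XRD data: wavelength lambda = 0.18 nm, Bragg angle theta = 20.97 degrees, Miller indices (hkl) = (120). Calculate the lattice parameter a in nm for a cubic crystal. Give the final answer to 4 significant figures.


d = lambda / (2*sin(theta))
d = 0.18 / (2*sin(20.97 deg))
d = 0.251482 nm
a = d * sqrt(h^2+k^2+l^2) = 0.251482 * sqrt(5)
a = 0.5623 nm


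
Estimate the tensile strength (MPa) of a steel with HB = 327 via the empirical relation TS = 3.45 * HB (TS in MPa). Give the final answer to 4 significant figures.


TS (MPa) = 3.45 * HB
TS = 3.45 * 327
TS = 1128 MPa


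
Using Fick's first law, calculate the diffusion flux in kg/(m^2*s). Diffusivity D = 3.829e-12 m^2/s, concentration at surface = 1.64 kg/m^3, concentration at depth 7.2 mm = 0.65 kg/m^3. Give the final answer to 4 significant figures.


J = -D * (dC/dx) = D * (C1 - C2) / dx
J = 3.829e-12 * (1.64 - 0.65) / 7.2e-03
J = 5.265e-10 kg/(m^2*s)


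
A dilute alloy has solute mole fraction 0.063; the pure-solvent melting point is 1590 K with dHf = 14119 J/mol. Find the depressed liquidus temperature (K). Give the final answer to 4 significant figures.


dT = R*Tm^2*x / dHf
dT = 8.314 * 1590^2 * 0.063 / 14119
dT = 93.7866 K
T_new = 1590 - 93.7866 = 1496 K


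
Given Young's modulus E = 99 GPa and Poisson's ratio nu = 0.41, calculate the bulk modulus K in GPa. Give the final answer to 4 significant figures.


K = E / (3*(1-2*nu))
K = 99 / (3*(1-2*0.41))
K = 183.3 GPa


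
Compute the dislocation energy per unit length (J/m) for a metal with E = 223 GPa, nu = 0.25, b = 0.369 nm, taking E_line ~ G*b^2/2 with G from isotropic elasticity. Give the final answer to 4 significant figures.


Step 1: G = E / (2*(1+nu))
G = 223 / (2*(1+0.25)) = 89.2 GPa = 8.92e+10 Pa
Step 2: E_line = G*b^2/2
b = 0.369 nm = 3.69e-10 m
E_line = 0.5 * 8.92e+10 * (3.69e-10)^2 = 6.073e-09 J/m


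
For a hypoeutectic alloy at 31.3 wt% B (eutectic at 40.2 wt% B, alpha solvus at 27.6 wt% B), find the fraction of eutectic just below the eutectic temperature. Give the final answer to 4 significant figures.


f_primary = (C_e - C0) / (C_e - C_alpha_max)
f_primary = (40.2 - 31.3) / (40.2 - 27.6)
f_primary = 0.706349
f_eutectic = 1 - 0.706349 = 0.2937


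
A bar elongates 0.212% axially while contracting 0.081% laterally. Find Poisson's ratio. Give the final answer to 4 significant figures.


nu = -epsilon_lat / epsilon_axial
Lateral strain is contraction (negative), so using magnitudes:
nu = 0.081 / 0.212
nu = 0.3821


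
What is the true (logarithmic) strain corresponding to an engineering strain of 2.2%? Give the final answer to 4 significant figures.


epsilon_true = ln(1 + epsilon_eng)
epsilon_true = ln(1 + 0.022)
epsilon_true = 0.02176


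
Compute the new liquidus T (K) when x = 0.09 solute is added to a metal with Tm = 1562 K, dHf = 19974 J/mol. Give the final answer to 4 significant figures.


dT = R*Tm^2*x / dHf
dT = 8.314 * 1562^2 * 0.09 / 19974
dT = 91.4007 K
T_new = 1562 - 91.4007 = 1471 K


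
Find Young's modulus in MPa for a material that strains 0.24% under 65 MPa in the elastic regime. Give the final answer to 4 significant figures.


E = sigma / epsilon
epsilon = 0.24% = 2.4e-03
E = 65 / 2.4e-03
E = 27080 MPa


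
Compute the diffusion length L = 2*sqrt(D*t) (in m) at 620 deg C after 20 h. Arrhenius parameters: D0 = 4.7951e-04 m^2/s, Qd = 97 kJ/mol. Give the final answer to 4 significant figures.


Step 1: D = D0 * exp(-Qd/(R*T))
T = 893.15 K
D = 4.7951e-04 * exp(-97e3 / (8.314 * 893.15)) = 1.01785e-09 m^2/s
Step 2: L = 2*sqrt(D*t)
t = 20 h = 72000 s
L = 2*sqrt(1.01785e-09 * 72000) = 0.01712 m


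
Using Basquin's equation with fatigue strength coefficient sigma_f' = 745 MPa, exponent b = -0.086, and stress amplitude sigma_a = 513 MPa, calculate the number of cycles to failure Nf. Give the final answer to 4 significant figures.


sigma_a = sigma_f' * (2*Nf)^b
2*Nf = (sigma_a / sigma_f')^(1/b)
2*Nf = (513 / 745)^(1/-0.086)
2*Nf = 76.5902
Nf = 38.3 cycles


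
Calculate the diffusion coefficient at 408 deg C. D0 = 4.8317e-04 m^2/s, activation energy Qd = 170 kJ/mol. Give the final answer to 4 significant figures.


D = D0 * exp(-Qd / (R*T))
T = 681.15 K
D = 4.8317e-04 * exp(-170e3 / (8.314 * 681.15))
D = 4.436e-17 m^2/s


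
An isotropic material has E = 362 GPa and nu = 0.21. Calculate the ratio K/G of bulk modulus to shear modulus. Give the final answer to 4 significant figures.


G = E / (2*(1+nu))
G = 362 / (2*(1+0.21)) = 149.587 GPa
K = E / (3*(1-2*nu))
K = 362 / (3*(1-2*0.21)) = 208.046 GPa
K/G = 208.046 / 149.587 = 1.391


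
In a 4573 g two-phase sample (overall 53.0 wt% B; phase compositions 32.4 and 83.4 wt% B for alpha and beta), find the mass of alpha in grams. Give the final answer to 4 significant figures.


f_alpha = (C_beta - C0) / (C_beta - C_alpha)
f_alpha = (83.4 - 53.0) / (83.4 - 32.4) = 0.596078
m_alpha = f_alpha * m_total = 0.596078 * 4573 = 2726 g


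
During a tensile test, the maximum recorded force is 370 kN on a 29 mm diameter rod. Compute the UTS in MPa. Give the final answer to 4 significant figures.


A0 = pi*(d/2)^2 = pi*(29/2)^2 = 660.52 mm^2
UTS = F_max / A0 = 370*1000 / 660.52
UTS = 560.2 MPa


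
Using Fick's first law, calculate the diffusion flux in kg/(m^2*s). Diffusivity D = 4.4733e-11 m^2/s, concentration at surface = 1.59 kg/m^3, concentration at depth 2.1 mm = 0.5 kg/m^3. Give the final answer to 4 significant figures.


J = -D * (dC/dx) = D * (C1 - C2) / dx
J = 4.4733e-11 * (1.59 - 0.5) / 2.1e-03
J = 2.322e-08 kg/(m^2*s)


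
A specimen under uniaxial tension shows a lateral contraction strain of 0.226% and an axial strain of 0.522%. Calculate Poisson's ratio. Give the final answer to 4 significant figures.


nu = -epsilon_lat / epsilon_axial
Lateral strain is contraction (negative), so using magnitudes:
nu = 0.226 / 0.522
nu = 0.433


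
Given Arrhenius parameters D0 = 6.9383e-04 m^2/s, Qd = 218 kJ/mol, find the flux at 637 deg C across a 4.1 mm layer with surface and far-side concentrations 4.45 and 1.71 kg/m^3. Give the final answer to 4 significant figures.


Step 1: D = D0 * exp(-Qd/(R*T))
T = 637 + 273.15 = 910.15 K
D = 6.9383e-04 * exp(-218e3 / (8.314 * 910.15)) = 2.13555e-16 m^2/s
Step 2: J = D * (C1 - C2) / dx
J = 2.13555e-16 * (4.45 - 1.71) / 4.1e-03
J = 1.427e-13 kg/(m^2*s)


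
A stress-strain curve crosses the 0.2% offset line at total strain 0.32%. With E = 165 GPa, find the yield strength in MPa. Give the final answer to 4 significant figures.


Offset strain = 0.002
Elastic strain at yield = total_strain - offset = 3.2e-03 - 0.002 = 1.2e-03
sigma_y = E * elastic_strain = 165000 * 1.2e-03
sigma_y = 198 MPa


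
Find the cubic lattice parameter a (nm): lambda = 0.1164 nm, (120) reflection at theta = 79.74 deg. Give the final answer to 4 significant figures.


d = lambda / (2*sin(theta))
d = 0.1164 / (2*sin(79.74 deg))
d = 0.0591458 nm
a = d * sqrt(h^2+k^2+l^2) = 0.0591458 * sqrt(5)
a = 0.1323 nm


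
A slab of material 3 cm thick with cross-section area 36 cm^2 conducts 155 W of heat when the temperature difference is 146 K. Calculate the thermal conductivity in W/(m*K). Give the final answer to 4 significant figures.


k = Q*L / (A*dT)
L = 0.03 m, A = 3.6e-03 m^2
k = 155 * 0.03 / (3.6e-03 * 146)
k = 8.847 W/(m*K)


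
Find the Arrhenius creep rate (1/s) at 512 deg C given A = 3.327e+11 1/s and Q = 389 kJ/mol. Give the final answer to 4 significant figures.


rate = A * exp(-Q / (R*T))
T = 512 + 273.15 = 785.15 K
rate = 3.327e+11 * exp(-389e3 / (8.314 * 785.15))
rate = 4.382e-15 1/s


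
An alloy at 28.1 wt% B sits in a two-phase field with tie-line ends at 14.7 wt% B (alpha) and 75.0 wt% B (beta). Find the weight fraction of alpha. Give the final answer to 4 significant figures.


f_alpha = (C_beta - C0) / (C_beta - C_alpha)
f_alpha = (75.0 - 28.1) / (75.0 - 14.7)
f_alpha = 0.7778


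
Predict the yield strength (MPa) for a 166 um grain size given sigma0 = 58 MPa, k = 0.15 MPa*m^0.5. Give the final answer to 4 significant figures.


sigma_y = sigma0 + k / sqrt(d)
d = 166 um = 1.66e-04 m
sigma_y = 58 + 0.15 / sqrt(1.66e-04)
sigma_y = 69.64 MPa


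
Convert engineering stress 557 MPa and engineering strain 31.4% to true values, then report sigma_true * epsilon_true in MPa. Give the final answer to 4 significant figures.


sigma_true = sigma_eng * (1 + epsilon_eng)
sigma_true = 557 * (1 + 0.314) = 731.898 MPa
epsilon_true = ln(1 + epsilon_eng)
epsilon_true = ln(1 + 0.314) = 0.273076
sigma_true * epsilon_true = 731.898 * 0.273076 = 199.9 MPa


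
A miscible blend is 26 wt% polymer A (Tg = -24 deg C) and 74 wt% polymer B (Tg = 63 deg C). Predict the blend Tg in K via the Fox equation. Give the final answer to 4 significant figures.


1/Tg = w1/Tg1 + w2/Tg2 (in Kelvin)
Tg1 = 249.15 K, Tg2 = 336.15 K
1/Tg = 0.26/249.15 + 0.74/336.15
Tg = 308.2 K


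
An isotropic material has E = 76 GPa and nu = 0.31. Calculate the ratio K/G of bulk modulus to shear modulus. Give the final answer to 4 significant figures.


G = E / (2*(1+nu))
G = 76 / (2*(1+0.31)) = 29.0076 GPa
K = E / (3*(1-2*nu))
K = 76 / (3*(1-2*0.31)) = 66.6667 GPa
K/G = 66.6667 / 29.0076 = 2.298


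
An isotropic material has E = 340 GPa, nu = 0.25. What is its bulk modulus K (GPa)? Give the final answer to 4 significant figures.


K = E / (3*(1-2*nu))
K = 340 / (3*(1-2*0.25))
K = 226.7 GPa


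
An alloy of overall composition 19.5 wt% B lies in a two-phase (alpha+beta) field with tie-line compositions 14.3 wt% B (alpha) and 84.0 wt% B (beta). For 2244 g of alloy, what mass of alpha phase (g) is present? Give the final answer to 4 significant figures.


f_alpha = (C_beta - C0) / (C_beta - C_alpha)
f_alpha = (84.0 - 19.5) / (84.0 - 14.3) = 0.925395
m_alpha = f_alpha * m_total = 0.925395 * 2244 = 2077 g


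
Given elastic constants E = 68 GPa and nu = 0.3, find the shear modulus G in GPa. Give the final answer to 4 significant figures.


G = E / (2*(1+nu))
G = 68 / (2*(1+0.3))
G = 26.15 GPa


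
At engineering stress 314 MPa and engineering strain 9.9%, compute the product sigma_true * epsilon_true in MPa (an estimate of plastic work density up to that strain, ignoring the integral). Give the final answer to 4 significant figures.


sigma_true = sigma_eng * (1 + epsilon_eng)
sigma_true = 314 * (1 + 0.099) = 345.086 MPa
epsilon_true = ln(1 + epsilon_eng)
epsilon_true = ln(1 + 0.099) = 0.0944007
sigma_true * epsilon_true = 345.086 * 0.0944007 = 32.58 MPa


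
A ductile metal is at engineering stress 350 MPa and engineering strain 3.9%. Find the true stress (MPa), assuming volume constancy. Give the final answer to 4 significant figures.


sigma_true = sigma_eng * (1 + epsilon_eng)
sigma_true = 350 * (1 + 0.039)
sigma_true = 363.7 MPa


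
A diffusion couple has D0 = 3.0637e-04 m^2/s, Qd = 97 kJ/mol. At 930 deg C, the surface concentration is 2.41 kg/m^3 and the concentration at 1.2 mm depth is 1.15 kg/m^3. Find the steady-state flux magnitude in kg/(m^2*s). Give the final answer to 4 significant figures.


Step 1: D = D0 * exp(-Qd/(R*T))
T = 930 + 273.15 = 1203.15 K
D = 3.0637e-04 * exp(-97e3 / (8.314 * 1203.15)) = 1.88299e-08 m^2/s
Step 2: J = D * (C1 - C2) / dx
J = 1.88299e-08 * (2.41 - 1.15) / 1.2e-03
J = 1.977e-05 kg/(m^2*s)


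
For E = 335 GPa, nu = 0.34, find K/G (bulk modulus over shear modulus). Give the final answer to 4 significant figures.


G = E / (2*(1+nu))
G = 335 / (2*(1+0.34)) = 125 GPa
K = E / (3*(1-2*nu))
K = 335 / (3*(1-2*0.34)) = 348.958 GPa
K/G = 348.958 / 125 = 2.792


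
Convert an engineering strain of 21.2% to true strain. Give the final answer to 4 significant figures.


epsilon_true = ln(1 + epsilon_eng)
epsilon_true = ln(1 + 0.212)
epsilon_true = 0.1923


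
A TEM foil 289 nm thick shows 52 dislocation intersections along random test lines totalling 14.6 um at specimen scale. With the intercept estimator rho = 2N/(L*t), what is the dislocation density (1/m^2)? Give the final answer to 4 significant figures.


rho = 2N / (L * t)
L = 14.6 um = 1.46e-05 m, t = 289 nm = 2.89e-07 m
rho = 2 * 52 / (1.46e-05 * 2.89e-07)
rho = 2.465e+13 1/m^2


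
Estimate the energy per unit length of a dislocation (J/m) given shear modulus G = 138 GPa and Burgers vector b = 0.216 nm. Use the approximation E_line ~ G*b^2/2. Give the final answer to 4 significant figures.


E = G*b^2/2
b = 0.216 nm = 2.16e-10 m
G = 138 GPa = 1.38e+11 Pa
E = 0.5 * 1.38e+11 * (2.16e-10)^2
E = 3.219e-09 J/m


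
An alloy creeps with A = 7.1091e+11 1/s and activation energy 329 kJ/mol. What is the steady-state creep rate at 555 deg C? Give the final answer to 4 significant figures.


rate = A * exp(-Q / (R*T))
T = 555 + 273.15 = 828.15 K
rate = 7.1091e+11 * exp(-329e3 / (8.314 * 828.15))
rate = 1.258e-09 1/s


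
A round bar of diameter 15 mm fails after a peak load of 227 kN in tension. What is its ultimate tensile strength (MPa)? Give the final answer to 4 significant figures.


A0 = pi*(d/2)^2 = pi*(15/2)^2 = 176.715 mm^2
UTS = F_max / A0 = 227*1000 / 176.715
UTS = 1285 MPa


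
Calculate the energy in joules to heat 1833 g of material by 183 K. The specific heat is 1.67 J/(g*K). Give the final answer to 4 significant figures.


Q = m * cp * dT
Q = 1833 * 1.67 * 183
Q = 560200 J


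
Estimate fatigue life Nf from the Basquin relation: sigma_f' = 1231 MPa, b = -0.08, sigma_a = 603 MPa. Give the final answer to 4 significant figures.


sigma_a = sigma_f' * (2*Nf)^b
2*Nf = (sigma_a / sigma_f')^(1/b)
2*Nf = (603 / 1231)^(1/-0.08)
2*Nf = 7486.16
Nf = 3743 cycles


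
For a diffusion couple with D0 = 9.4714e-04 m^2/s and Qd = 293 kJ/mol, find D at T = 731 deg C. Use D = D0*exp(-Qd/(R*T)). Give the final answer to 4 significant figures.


D = D0 * exp(-Qd / (R*T))
T = 1004.15 K
D = 9.4714e-04 * exp(-293e3 / (8.314 * 1004.15))
D = 5.425e-19 m^2/s


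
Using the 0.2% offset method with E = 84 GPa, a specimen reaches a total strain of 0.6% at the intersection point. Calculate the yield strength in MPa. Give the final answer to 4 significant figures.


Offset strain = 0.002
Elastic strain at yield = total_strain - offset = 6e-03 - 0.002 = 4e-03
sigma_y = E * elastic_strain = 84000 * 4e-03
sigma_y = 336 MPa


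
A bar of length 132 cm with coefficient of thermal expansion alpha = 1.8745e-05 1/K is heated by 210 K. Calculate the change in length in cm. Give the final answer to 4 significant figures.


dL = L0 * alpha * dT
dL = 132 * 1.8745e-05 * 210
dL = 0.5196 cm


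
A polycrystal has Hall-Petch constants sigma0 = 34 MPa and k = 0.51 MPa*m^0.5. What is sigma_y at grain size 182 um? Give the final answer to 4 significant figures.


sigma_y = sigma0 + k / sqrt(d)
d = 182 um = 1.82e-04 m
sigma_y = 34 + 0.51 / sqrt(1.82e-04)
sigma_y = 71.8 MPa


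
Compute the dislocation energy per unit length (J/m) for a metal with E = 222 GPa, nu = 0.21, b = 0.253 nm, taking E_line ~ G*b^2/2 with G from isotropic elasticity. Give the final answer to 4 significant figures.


Step 1: G = E / (2*(1+nu))
G = 222 / (2*(1+0.21)) = 91.7355 GPa = 9.17355e+10 Pa
Step 2: E_line = G*b^2/2
b = 0.253 nm = 2.53e-10 m
E_line = 0.5 * 9.17355e+10 * (2.53e-10)^2 = 2.936e-09 J/m


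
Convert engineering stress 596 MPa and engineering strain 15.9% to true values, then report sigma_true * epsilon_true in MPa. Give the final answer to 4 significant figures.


sigma_true = sigma_eng * (1 + epsilon_eng)
sigma_true = 596 * (1 + 0.159) = 690.764 MPa
epsilon_true = ln(1 + epsilon_eng)
epsilon_true = ln(1 + 0.159) = 0.147558
sigma_true * epsilon_true = 690.764 * 0.147558 = 101.9 MPa


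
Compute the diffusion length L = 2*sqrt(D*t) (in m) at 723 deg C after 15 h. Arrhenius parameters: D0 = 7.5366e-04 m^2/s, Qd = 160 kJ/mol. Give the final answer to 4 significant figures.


Step 1: D = D0 * exp(-Qd/(R*T))
T = 996.15 K
D = 7.5366e-04 * exp(-160e3 / (8.314 * 996.15)) = 3.06923e-12 m^2/s
Step 2: L = 2*sqrt(D*t)
t = 15 h = 54000 s
L = 2*sqrt(3.06923e-12 * 54000) = 8.142e-04 m


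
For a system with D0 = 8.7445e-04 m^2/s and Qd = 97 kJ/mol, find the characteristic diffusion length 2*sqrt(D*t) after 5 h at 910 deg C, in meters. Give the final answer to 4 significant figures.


Step 1: D = D0 * exp(-Qd/(R*T))
T = 1183.15 K
D = 8.7445e-04 * exp(-97e3 / (8.314 * 1183.15)) = 4.56192e-08 m^2/s
Step 2: L = 2*sqrt(D*t)
t = 5 h = 18000 s
L = 2*sqrt(4.56192e-08 * 18000) = 0.05731 m


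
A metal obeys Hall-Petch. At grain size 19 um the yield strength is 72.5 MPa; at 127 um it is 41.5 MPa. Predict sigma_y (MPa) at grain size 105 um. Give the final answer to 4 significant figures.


sigma_y = sigma0 + k / sqrt(d)
1/sqrt(d1) = 1/sqrt(1.9e-05) = 229.416;  1/sqrt(d2) = 88.7357
k = (sigma1 - sigma2) / (1/sqrt(d1) - 1/sqrt(d2)) = (72.5 - 41.5) / (229.416 - 88.7357) = 0.220358 MPa*m^0.5
sigma0 = sigma1 - k/sqrt(d1) = 72.5 - 0.220358*229.416 = 21.9464 MPa
sigma_y(d3) = 21.9464 + 0.220358 / sqrt(1.05e-04) = 43.45 MPa


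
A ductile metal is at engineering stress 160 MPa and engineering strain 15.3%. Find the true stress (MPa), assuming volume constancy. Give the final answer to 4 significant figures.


sigma_true = sigma_eng * (1 + epsilon_eng)
sigma_true = 160 * (1 + 0.153)
sigma_true = 184.5 MPa


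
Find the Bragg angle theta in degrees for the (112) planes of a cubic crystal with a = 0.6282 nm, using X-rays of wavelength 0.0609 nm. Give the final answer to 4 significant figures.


d = a / sqrt(h^2+k^2+l^2)
d = 0.6282 / sqrt(6) = 0.256462 nm
lambda = 2*d*sin(theta)  =>  sin(theta) = lambda / (2*d)
sin(theta) = 0.0609 / (2 * 0.256462) = 0.118731
theta = 6.819 deg


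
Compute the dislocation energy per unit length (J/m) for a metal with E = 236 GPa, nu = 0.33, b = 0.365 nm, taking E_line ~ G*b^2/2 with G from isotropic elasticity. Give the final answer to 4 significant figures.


Step 1: G = E / (2*(1+nu))
G = 236 / (2*(1+0.33)) = 88.7218 GPa = 8.87218e+10 Pa
Step 2: E_line = G*b^2/2
b = 0.365 nm = 3.65e-10 m
E_line = 0.5 * 8.87218e+10 * (3.65e-10)^2 = 5.91e-09 J/m


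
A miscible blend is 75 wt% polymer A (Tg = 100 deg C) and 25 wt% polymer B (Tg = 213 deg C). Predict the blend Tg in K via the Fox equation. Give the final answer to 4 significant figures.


1/Tg = w1/Tg1 + w2/Tg2 (in Kelvin)
Tg1 = 373.15 K, Tg2 = 486.15 K
1/Tg = 0.75/373.15 + 0.25/486.15
Tg = 396.2 K


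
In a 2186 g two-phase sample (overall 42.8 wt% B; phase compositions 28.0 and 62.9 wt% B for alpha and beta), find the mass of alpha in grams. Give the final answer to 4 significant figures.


f_alpha = (C_beta - C0) / (C_beta - C_alpha)
f_alpha = (62.9 - 42.8) / (62.9 - 28.0) = 0.575931
m_alpha = f_alpha * m_total = 0.575931 * 2186 = 1259 g


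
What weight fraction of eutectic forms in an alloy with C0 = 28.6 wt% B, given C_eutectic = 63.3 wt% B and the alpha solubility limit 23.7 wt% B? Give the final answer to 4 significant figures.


f_primary = (C_e - C0) / (C_e - C_alpha_max)
f_primary = (63.3 - 28.6) / (63.3 - 23.7)
f_primary = 0.876263
f_eutectic = 1 - 0.876263 = 0.1237


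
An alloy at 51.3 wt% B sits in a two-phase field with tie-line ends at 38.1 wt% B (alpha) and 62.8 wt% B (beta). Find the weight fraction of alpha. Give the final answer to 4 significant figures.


f_alpha = (C_beta - C0) / (C_beta - C_alpha)
f_alpha = (62.8 - 51.3) / (62.8 - 38.1)
f_alpha = 0.4656


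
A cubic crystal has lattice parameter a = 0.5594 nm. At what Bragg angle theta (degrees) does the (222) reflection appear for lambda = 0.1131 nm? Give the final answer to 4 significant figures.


d = a / sqrt(h^2+k^2+l^2)
d = 0.5594 / sqrt(12) = 0.161485 nm
lambda = 2*d*sin(theta)  =>  sin(theta) = lambda / (2*d)
sin(theta) = 0.1131 / (2 * 0.161485) = 0.350188
theta = 20.5 deg


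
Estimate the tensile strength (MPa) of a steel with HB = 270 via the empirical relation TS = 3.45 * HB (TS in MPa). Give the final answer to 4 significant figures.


TS (MPa) = 3.45 * HB
TS = 3.45 * 270
TS = 931.5 MPa


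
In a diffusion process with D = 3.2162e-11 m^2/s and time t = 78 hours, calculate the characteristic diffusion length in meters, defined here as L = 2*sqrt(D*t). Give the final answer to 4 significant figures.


t = 78 hr = 280800 s
Diffusion length = 2*sqrt(D*t)
= 2*sqrt(3.2162e-11 * 280800)
= 6.01e-03 m


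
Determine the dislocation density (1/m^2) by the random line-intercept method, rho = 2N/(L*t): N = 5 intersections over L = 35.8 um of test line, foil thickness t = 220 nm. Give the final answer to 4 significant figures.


rho = 2N / (L * t)
L = 35.8 um = 3.58e-05 m, t = 220 nm = 2.2e-07 m
rho = 2 * 5 / (3.58e-05 * 2.2e-07)
rho = 1.27e+12 1/m^2


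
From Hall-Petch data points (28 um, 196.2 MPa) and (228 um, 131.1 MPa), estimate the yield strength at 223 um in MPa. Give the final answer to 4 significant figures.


sigma_y = sigma0 + k / sqrt(d)
1/sqrt(d1) = 1/sqrt(2.8e-05) = 188.982;  1/sqrt(d2) = 66.2266
k = (sigma1 - sigma2) / (1/sqrt(d1) - 1/sqrt(d2)) = (196.2 - 131.1) / (188.982 - 66.2266) = 0.530322 MPa*m^0.5
sigma0 = sigma1 - k/sqrt(d1) = 196.2 - 0.530322*188.982 = 95.9786 MPa
sigma_y(d3) = 95.9786 + 0.530322 / sqrt(2.23e-04) = 131.5 MPa


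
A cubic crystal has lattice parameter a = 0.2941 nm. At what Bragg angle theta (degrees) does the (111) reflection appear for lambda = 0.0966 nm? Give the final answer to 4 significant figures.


d = a / sqrt(h^2+k^2+l^2)
d = 0.2941 / sqrt(3) = 0.169799 nm
lambda = 2*d*sin(theta)  =>  sin(theta) = lambda / (2*d)
sin(theta) = 0.0966 / (2 * 0.169799) = 0.284454
theta = 16.53 deg


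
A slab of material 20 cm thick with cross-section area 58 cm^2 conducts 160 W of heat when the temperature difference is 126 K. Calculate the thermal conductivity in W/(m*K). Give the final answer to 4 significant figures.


k = Q*L / (A*dT)
L = 0.2 m, A = 5.8e-03 m^2
k = 160 * 0.2 / (5.8e-03 * 126)
k = 43.79 W/(m*K)


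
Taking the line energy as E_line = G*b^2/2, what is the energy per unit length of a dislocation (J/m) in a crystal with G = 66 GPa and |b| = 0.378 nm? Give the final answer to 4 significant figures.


E = G*b^2/2
b = 0.378 nm = 3.78e-10 m
G = 66 GPa = 6.6e+10 Pa
E = 0.5 * 6.6e+10 * (3.78e-10)^2
E = 4.715e-09 J/m


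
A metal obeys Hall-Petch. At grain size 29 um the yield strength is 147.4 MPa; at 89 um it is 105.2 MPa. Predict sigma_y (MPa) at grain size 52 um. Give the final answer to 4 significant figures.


sigma_y = sigma0 + k / sqrt(d)
1/sqrt(d1) = 1/sqrt(2.9e-05) = 185.695;  1/sqrt(d2) = 106
k = (sigma1 - sigma2) / (1/sqrt(d1) - 1/sqrt(d2)) = (147.4 - 105.2) / (185.695 - 106) = 0.529515 MPa*m^0.5
sigma0 = sigma1 - k/sqrt(d1) = 147.4 - 0.529515*185.695 = 49.0715 MPa
sigma_y(d3) = 49.0715 + 0.529515 / sqrt(5.2e-05) = 122.5 MPa


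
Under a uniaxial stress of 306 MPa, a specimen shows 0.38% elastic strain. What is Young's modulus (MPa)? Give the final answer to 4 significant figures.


E = sigma / epsilon
epsilon = 0.38% = 3.8e-03
E = 306 / 3.8e-03
E = 80530 MPa


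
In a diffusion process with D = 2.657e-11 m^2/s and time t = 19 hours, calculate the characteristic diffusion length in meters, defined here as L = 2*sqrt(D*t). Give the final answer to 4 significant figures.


t = 19 hr = 68400 s
Diffusion length = 2*sqrt(D*t)
= 2*sqrt(2.657e-11 * 68400)
= 2.696e-03 m


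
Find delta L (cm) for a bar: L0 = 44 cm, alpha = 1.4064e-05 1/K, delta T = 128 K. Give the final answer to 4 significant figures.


dL = L0 * alpha * dT
dL = 44 * 1.4064e-05 * 128
dL = 0.07921 cm


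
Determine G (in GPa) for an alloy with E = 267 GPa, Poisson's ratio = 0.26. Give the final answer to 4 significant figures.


G = E / (2*(1+nu))
G = 267 / (2*(1+0.26))
G = 106 GPa


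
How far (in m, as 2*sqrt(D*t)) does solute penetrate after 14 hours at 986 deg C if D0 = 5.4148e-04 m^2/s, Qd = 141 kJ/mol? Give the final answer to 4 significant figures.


Step 1: D = D0 * exp(-Qd/(R*T))
T = 1259.15 K
D = 5.4148e-04 * exp(-141e3 / (8.314 * 1259.15)) = 7.65809e-10 m^2/s
Step 2: L = 2*sqrt(D*t)
t = 14 h = 50400 s
L = 2*sqrt(7.65809e-10 * 50400) = 0.01243 m


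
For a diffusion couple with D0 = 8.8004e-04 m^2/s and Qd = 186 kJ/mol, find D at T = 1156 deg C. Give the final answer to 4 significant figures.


D = D0 * exp(-Qd / (R*T))
T = 1429.15 K
D = 8.8004e-04 * exp(-186e3 / (8.314 * 1429.15))
D = 1.4e-10 m^2/s


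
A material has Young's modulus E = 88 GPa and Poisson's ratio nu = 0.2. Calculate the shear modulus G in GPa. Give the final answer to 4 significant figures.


G = E / (2*(1+nu))
G = 88 / (2*(1+0.2))
G = 36.67 GPa


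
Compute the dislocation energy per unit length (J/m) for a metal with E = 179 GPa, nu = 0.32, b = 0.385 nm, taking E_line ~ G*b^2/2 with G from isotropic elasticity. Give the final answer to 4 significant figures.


Step 1: G = E / (2*(1+nu))
G = 179 / (2*(1+0.32)) = 67.803 GPa = 6.7803e+10 Pa
Step 2: E_line = G*b^2/2
b = 0.385 nm = 3.85e-10 m
E_line = 0.5 * 6.7803e+10 * (3.85e-10)^2 = 5.025e-09 J/m


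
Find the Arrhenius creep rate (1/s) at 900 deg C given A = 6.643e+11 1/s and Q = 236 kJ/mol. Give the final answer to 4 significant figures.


rate = A * exp(-Q / (R*T))
T = 900 + 273.15 = 1173.15 K
rate = 6.643e+11 * exp(-236e3 / (8.314 * 1173.15))
rate = 20.61 1/s


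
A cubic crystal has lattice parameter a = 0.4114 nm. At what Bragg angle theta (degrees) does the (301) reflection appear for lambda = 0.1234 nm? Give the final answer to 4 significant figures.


d = a / sqrt(h^2+k^2+l^2)
d = 0.4114 / sqrt(10) = 0.130096 nm
lambda = 2*d*sin(theta)  =>  sin(theta) = lambda / (2*d)
sin(theta) = 0.1234 / (2 * 0.130096) = 0.474265
theta = 28.31 deg


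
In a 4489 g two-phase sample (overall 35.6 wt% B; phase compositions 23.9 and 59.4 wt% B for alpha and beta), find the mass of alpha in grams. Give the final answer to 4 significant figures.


f_alpha = (C_beta - C0) / (C_beta - C_alpha)
f_alpha = (59.4 - 35.6) / (59.4 - 23.9) = 0.670423
m_alpha = f_alpha * m_total = 0.670423 * 4489 = 3010 g


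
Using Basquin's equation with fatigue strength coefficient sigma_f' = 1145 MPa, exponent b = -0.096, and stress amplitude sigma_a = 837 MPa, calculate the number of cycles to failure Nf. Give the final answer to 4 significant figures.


sigma_a = sigma_f' * (2*Nf)^b
2*Nf = (sigma_a / sigma_f')^(1/b)
2*Nf = (837 / 1145)^(1/-0.096)
2*Nf = 26.1517
Nf = 13.08 cycles


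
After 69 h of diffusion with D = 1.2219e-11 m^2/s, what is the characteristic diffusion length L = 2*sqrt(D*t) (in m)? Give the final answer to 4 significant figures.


t = 69 hr = 248400 s
Diffusion length = 2*sqrt(D*t)
= 2*sqrt(1.2219e-11 * 248400)
= 3.484e-03 m


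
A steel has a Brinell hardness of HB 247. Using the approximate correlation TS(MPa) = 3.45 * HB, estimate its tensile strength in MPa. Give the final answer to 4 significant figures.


TS (MPa) = 3.45 * HB
TS = 3.45 * 247
TS = 852.2 MPa


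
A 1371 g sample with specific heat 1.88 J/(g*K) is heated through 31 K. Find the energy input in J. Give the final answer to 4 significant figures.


Q = m * cp * dT
Q = 1371 * 1.88 * 31
Q = 79900 J


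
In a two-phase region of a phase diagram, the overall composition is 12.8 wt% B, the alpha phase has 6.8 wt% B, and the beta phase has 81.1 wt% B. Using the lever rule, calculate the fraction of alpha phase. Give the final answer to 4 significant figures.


f_alpha = (C_beta - C0) / (C_beta - C_alpha)
f_alpha = (81.1 - 12.8) / (81.1 - 6.8)
f_alpha = 0.9192


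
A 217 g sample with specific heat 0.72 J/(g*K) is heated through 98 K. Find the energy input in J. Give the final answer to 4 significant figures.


Q = m * cp * dT
Q = 217 * 0.72 * 98
Q = 15310 J


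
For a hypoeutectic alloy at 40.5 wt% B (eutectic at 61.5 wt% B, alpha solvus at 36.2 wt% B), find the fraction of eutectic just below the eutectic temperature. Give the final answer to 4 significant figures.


f_primary = (C_e - C0) / (C_e - C_alpha_max)
f_primary = (61.5 - 40.5) / (61.5 - 36.2)
f_primary = 0.83004
f_eutectic = 1 - 0.83004 = 0.17


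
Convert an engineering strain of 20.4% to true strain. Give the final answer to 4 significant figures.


epsilon_true = ln(1 + epsilon_eng)
epsilon_true = ln(1 + 0.204)
epsilon_true = 0.1856


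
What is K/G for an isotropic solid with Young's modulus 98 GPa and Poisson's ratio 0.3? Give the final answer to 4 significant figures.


G = E / (2*(1+nu))
G = 98 / (2*(1+0.3)) = 37.6923 GPa
K = E / (3*(1-2*nu))
K = 98 / (3*(1-2*0.3)) = 81.6667 GPa
K/G = 81.6667 / 37.6923 = 2.167


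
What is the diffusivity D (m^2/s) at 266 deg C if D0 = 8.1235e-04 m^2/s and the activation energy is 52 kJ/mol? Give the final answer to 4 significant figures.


D = D0 * exp(-Qd / (R*T))
T = 539.15 K
D = 8.1235e-04 * exp(-52e3 / (8.314 * 539.15))
D = 7.441e-09 m^2/s


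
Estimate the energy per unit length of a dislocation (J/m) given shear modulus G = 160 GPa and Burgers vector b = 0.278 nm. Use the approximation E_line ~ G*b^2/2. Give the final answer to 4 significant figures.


E = G*b^2/2
b = 0.278 nm = 2.78e-10 m
G = 160 GPa = 1.6e+11 Pa
E = 0.5 * 1.6e+11 * (2.78e-10)^2
E = 6.183e-09 J/m


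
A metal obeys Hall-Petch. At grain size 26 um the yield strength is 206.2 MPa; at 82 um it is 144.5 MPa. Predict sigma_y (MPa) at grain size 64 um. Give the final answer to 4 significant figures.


sigma_y = sigma0 + k / sqrt(d)
1/sqrt(d1) = 1/sqrt(2.6e-05) = 196.116;  1/sqrt(d2) = 110.432
k = (sigma1 - sigma2) / (1/sqrt(d1) - 1/sqrt(d2)) = (206.2 - 144.5) / (196.116 - 110.432) = 0.720083 MPa*m^0.5
sigma0 = sigma1 - k/sqrt(d1) = 206.2 - 0.720083*196.116 = 64.9802 MPa
sigma_y(d3) = 64.9802 + 0.720083 / sqrt(6.4e-05) = 155 MPa


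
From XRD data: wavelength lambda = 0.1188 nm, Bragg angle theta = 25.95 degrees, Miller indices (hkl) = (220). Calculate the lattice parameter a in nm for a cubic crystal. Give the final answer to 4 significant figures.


d = lambda / (2*sin(theta))
d = 0.1188 / (2*sin(25.95 deg))
d = 0.135745 nm
a = d * sqrt(h^2+k^2+l^2) = 0.135745 * sqrt(8)
a = 0.3839 nm


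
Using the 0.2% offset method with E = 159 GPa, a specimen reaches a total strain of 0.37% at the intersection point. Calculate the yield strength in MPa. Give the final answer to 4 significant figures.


Offset strain = 0.002
Elastic strain at yield = total_strain - offset = 3.7e-03 - 0.002 = 1.7e-03
sigma_y = E * elastic_strain = 159000 * 1.7e-03
sigma_y = 270.3 MPa


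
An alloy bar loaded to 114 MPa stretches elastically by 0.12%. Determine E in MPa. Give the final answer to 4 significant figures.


E = sigma / epsilon
epsilon = 0.12% = 1.2e-03
E = 114 / 1.2e-03
E = 95000 MPa


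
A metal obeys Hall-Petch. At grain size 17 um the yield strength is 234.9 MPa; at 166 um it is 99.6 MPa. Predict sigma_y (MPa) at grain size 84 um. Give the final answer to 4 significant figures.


sigma_y = sigma0 + k / sqrt(d)
1/sqrt(d1) = 1/sqrt(1.7e-05) = 242.536;  1/sqrt(d2) = 77.6151
k = (sigma1 - sigma2) / (1/sqrt(d1) - 1/sqrt(d2)) = (234.9 - 99.6) / (242.536 - 77.6151) = 0.820395 MPa*m^0.5
sigma0 = sigma1 - k/sqrt(d1) = 234.9 - 0.820395*242.536 = 35.925 MPa
sigma_y(d3) = 35.925 + 0.820395 / sqrt(8.4e-05) = 125.4 MPa


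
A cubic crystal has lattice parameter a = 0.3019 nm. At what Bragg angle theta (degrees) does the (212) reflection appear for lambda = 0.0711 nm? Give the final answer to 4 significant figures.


d = a / sqrt(h^2+k^2+l^2)
d = 0.3019 / sqrt(9) = 0.100633 nm
lambda = 2*d*sin(theta)  =>  sin(theta) = lambda / (2*d)
sin(theta) = 0.0711 / (2 * 0.100633) = 0.353263
theta = 20.69 deg


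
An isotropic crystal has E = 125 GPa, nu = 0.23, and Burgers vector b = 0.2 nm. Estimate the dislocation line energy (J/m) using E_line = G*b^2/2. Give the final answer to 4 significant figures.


Step 1: G = E / (2*(1+nu))
G = 125 / (2*(1+0.23)) = 50.813 GPa = 5.0813e+10 Pa
Step 2: E_line = G*b^2/2
b = 0.2 nm = 2e-10 m
E_line = 0.5 * 5.0813e+10 * (2e-10)^2 = 1.016e-09 J/m


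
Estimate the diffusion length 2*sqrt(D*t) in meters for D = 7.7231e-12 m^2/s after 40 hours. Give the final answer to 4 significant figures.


t = 40 hr = 144000 s
Diffusion length = 2*sqrt(D*t)
= 2*sqrt(7.7231e-12 * 144000)
= 2.109e-03 m


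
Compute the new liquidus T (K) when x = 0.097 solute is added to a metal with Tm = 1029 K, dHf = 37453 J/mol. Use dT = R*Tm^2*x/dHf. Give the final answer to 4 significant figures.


dT = R*Tm^2*x / dHf
dT = 8.314 * 1029^2 * 0.097 / 37453
dT = 22.7995 K
T_new = 1029 - 22.7995 = 1006 K


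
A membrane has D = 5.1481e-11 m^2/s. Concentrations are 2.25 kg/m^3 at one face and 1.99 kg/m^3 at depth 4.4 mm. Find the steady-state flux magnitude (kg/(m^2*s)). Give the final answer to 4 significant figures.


J = -D * (dC/dx) = D * (C1 - C2) / dx
J = 5.1481e-11 * (2.25 - 1.99) / 4.4e-03
J = 3.042e-09 kg/(m^2*s)


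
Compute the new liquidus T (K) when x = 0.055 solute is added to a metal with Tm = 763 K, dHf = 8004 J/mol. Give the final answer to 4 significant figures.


dT = R*Tm^2*x / dHf
dT = 8.314 * 763^2 * 0.055 / 8004
dT = 33.2594 K
T_new = 763 - 33.2594 = 729.7 K


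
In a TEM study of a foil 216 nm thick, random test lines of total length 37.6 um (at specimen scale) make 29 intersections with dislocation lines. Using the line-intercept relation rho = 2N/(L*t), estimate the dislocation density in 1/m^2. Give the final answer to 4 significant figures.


rho = 2N / (L * t)
L = 37.6 um = 3.76e-05 m, t = 216 nm = 2.16e-07 m
rho = 2 * 29 / (3.76e-05 * 2.16e-07)
rho = 7.141e+12 1/m^2


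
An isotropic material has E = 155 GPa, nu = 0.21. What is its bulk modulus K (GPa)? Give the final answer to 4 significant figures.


K = E / (3*(1-2*nu))
K = 155 / (3*(1-2*0.21))
K = 89.08 GPa


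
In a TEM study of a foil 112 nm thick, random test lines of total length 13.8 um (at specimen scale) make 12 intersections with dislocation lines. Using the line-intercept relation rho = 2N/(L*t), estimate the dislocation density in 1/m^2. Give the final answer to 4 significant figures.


rho = 2N / (L * t)
L = 13.8 um = 1.38e-05 m, t = 112 nm = 1.12e-07 m
rho = 2 * 12 / (1.38e-05 * 1.12e-07)
rho = 1.553e+13 1/m^2


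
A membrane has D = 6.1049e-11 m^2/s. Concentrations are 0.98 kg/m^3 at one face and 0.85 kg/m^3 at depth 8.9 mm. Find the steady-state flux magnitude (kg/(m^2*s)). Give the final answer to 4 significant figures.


J = -D * (dC/dx) = D * (C1 - C2) / dx
J = 6.1049e-11 * (0.98 - 0.85) / 8.9e-03
J = 8.917e-10 kg/(m^2*s)


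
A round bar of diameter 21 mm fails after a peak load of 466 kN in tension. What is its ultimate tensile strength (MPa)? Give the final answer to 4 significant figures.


A0 = pi*(d/2)^2 = pi*(21/2)^2 = 346.361 mm^2
UTS = F_max / A0 = 466*1000 / 346.361
UTS = 1345 MPa


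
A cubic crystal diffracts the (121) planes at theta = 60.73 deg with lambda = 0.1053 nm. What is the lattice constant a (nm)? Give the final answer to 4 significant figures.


d = lambda / (2*sin(theta))
d = 0.1053 / (2*sin(60.73 deg))
d = 0.0603559 nm
a = d * sqrt(h^2+k^2+l^2) = 0.0603559 * sqrt(6)
a = 0.1478 nm


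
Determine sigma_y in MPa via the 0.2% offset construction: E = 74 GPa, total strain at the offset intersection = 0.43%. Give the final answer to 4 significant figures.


Offset strain = 0.002
Elastic strain at yield = total_strain - offset = 4.3e-03 - 0.002 = 2.3e-03
sigma_y = E * elastic_strain = 74000 * 2.3e-03
sigma_y = 170.2 MPa


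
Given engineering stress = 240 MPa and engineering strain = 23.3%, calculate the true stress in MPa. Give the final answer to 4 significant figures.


sigma_true = sigma_eng * (1 + epsilon_eng)
sigma_true = 240 * (1 + 0.233)
sigma_true = 295.9 MPa


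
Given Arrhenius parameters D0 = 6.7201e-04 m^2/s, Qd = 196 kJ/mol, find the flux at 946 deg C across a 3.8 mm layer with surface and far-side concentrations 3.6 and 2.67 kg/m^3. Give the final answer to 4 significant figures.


Step 1: D = D0 * exp(-Qd/(R*T))
T = 946 + 273.15 = 1219.15 K
D = 6.7201e-04 * exp(-196e3 / (8.314 * 1219.15)) = 2.68799e-12 m^2/s
Step 2: J = D * (C1 - C2) / dx
J = 2.68799e-12 * (3.6 - 2.67) / 3.8e-03
J = 6.578e-10 kg/(m^2*s)


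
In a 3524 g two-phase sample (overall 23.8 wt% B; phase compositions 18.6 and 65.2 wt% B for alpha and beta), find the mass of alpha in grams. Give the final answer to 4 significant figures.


f_alpha = (C_beta - C0) / (C_beta - C_alpha)
f_alpha = (65.2 - 23.8) / (65.2 - 18.6) = 0.888412
m_alpha = f_alpha * m_total = 0.888412 * 3524 = 3131 g


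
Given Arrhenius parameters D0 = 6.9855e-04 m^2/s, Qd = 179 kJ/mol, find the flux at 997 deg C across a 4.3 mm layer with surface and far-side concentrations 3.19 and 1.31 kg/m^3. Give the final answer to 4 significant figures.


Step 1: D = D0 * exp(-Qd/(R*T))
T = 997 + 273.15 = 1270.15 K
D = 6.9855e-04 * exp(-179e3 / (8.314 * 1270.15)) = 3.03806e-11 m^2/s
Step 2: J = D * (C1 - C2) / dx
J = 3.03806e-11 * (3.19 - 1.31) / 4.3e-03
J = 1.328e-08 kg/(m^2*s)


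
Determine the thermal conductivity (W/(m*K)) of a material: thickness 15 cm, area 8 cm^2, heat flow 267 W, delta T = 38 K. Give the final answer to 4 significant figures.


k = Q*L / (A*dT)
L = 0.15 m, A = 8e-04 m^2
k = 267 * 0.15 / (8e-04 * 38)
k = 1317 W/(m*K)


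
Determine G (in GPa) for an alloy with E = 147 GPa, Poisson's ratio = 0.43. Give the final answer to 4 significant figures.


G = E / (2*(1+nu))
G = 147 / (2*(1+0.43))
G = 51.4 GPa


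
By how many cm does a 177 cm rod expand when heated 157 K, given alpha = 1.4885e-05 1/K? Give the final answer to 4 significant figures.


dL = L0 * alpha * dT
dL = 177 * 1.4885e-05 * 157
dL = 0.4136 cm


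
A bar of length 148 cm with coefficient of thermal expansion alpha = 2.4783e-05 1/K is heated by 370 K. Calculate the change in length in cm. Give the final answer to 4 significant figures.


dL = L0 * alpha * dT
dL = 148 * 2.4783e-05 * 370
dL = 1.357 cm


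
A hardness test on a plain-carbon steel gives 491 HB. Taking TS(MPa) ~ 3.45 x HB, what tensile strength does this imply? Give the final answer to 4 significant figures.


TS (MPa) = 3.45 * HB
TS = 3.45 * 491
TS = 1694 MPa


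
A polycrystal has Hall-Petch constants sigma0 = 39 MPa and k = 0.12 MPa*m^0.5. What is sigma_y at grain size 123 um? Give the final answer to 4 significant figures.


sigma_y = sigma0 + k / sqrt(d)
d = 123 um = 1.23e-04 m
sigma_y = 39 + 0.12 / sqrt(1.23e-04)
sigma_y = 49.82 MPa


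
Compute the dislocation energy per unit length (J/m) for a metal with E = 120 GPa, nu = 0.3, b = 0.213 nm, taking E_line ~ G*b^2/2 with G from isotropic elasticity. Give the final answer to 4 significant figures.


Step 1: G = E / (2*(1+nu))
G = 120 / (2*(1+0.3)) = 46.1538 GPa = 4.61538e+10 Pa
Step 2: E_line = G*b^2/2
b = 0.213 nm = 2.13e-10 m
E_line = 0.5 * 4.61538e+10 * (2.13e-10)^2 = 1.047e-09 J/m


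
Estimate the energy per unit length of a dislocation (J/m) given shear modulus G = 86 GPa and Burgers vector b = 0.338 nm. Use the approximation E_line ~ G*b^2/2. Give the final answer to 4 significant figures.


E = G*b^2/2
b = 0.338 nm = 3.38e-10 m
G = 86 GPa = 8.6e+10 Pa
E = 0.5 * 8.6e+10 * (3.38e-10)^2
E = 4.912e-09 J/m
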